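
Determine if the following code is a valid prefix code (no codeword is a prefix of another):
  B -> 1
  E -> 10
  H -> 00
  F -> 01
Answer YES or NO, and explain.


Checking each pair (does one codeword prefix another?):
  B='1' vs E='10': prefix -- VIOLATION

NO -- this is NOT a valid prefix code. B (1) is a prefix of E (10).


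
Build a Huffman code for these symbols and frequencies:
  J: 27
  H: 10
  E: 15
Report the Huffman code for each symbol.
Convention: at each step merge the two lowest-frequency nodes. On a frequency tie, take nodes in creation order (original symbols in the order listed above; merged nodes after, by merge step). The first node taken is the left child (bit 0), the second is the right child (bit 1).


Huffman tree construction:
Step 1: Merge H(10) + E(15) = 25
Step 2: Merge (H+E)(25) + J(27) = 52
Read each symbol's code off the tree from the root (left child = 0, right child = 1).

Codes:
  J: 1 (length 1)
  H: 00 (length 2)
  E: 01 (length 2)
Average code length: 77/52 = 1.4808 bits/symbol


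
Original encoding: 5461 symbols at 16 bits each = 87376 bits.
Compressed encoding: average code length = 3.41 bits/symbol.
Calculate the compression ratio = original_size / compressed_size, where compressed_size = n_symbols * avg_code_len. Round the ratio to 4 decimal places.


original_size = n_symbols * orig_bits = 5461 * 16 = 87376 bits
compressed_size = n_symbols * avg_code_len = 5461 * 3.41 = 18622.01 bits
ratio = original_size / compressed_size = 87376 / 18622.01 = 4.6921

Compression ratio = 4.6921


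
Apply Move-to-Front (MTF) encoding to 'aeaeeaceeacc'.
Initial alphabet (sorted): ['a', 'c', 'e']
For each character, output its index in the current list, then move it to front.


MTF encoding:
'a': index 0 in ['a', 'c', 'e'] -> ['a', 'c', 'e']
'e': index 2 in ['a', 'c', 'e'] -> ['e', 'a', 'c']
'a': index 1 in ['e', 'a', 'c'] -> ['a', 'e', 'c']
'e': index 1 in ['a', 'e', 'c'] -> ['e', 'a', 'c']
'e': index 0 in ['e', 'a', 'c'] -> ['e', 'a', 'c']
'a': index 1 in ['e', 'a', 'c'] -> ['a', 'e', 'c']
'c': index 2 in ['a', 'e', 'c'] -> ['c', 'a', 'e']
'e': index 2 in ['c', 'a', 'e'] -> ['e', 'c', 'a']
'e': index 0 in ['e', 'c', 'a'] -> ['e', 'c', 'a']
'a': index 2 in ['e', 'c', 'a'] -> ['a', 'e', 'c']
'c': index 2 in ['a', 'e', 'c'] -> ['c', 'a', 'e']
'c': index 0 in ['c', 'a', 'e'] -> ['c', 'a', 'e']


Output: [0, 2, 1, 1, 0, 1, 2, 2, 0, 2, 2, 0]


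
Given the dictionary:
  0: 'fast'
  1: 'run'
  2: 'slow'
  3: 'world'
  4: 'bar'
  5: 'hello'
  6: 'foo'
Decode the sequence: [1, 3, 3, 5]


Look up each index in the dictionary:
  1 -> 'run'
  3 -> 'world'
  3 -> 'world'
  5 -> 'hello'

Decoded: "run world world hello"


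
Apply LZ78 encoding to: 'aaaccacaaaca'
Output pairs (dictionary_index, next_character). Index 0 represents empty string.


LZ78 encoding steps:
Dictionary: {0: ''}
Step 1: w='' (idx 0), next='a' -> output (0, 'a'), add 'a' as idx 1
Step 2: w='a' (idx 1), next='a' -> output (1, 'a'), add 'aa' as idx 2
Step 3: w='' (idx 0), next='c' -> output (0, 'c'), add 'c' as idx 3
Step 4: w='c' (idx 3), next='a' -> output (3, 'a'), add 'ca' as idx 4
Step 5: w='ca' (idx 4), next='a' -> output (4, 'a'), add 'caa' as idx 5
Step 6: w='a' (idx 1), next='c' -> output (1, 'c'), add 'ac' as idx 6
Step 7: w='a' (idx 1), end of input -> output (1, '')


Encoded: [(0, 'a'), (1, 'a'), (0, 'c'), (3, 'a'), (4, 'a'), (1, 'c'), (1, '')]


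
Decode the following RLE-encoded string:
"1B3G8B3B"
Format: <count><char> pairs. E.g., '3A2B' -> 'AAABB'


Expanding each <count><char> pair:
  1B -> 'B'
  3G -> 'GGG'
  8B -> 'BBBBBBBB'
  3B -> 'BBB'

Decoded = BGGGBBBBBBBBBBB


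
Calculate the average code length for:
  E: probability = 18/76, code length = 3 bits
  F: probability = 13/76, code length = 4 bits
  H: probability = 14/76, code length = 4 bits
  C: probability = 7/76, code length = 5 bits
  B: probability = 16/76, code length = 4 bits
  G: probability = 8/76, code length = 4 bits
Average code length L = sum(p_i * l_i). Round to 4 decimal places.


Weighted contributions p_i * l_i:
  E: (18/76) * 3 = 54/76
  F: (13/76) * 4 = 52/76
  H: (14/76) * 4 = 56/76
  C: (7/76) * 5 = 35/76
  B: (16/76) * 4 = 64/76
  G: (8/76) * 4 = 32/76
Sum = (54 + 52 + 56 + 35 + 64 + 32)/76 = 293/76

L = 293/76 = 3.8553 bits/symbol


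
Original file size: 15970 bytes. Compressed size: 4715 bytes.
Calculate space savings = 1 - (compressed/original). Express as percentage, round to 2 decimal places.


ratio = compressed/original = 4715/15970 = 0.295241
savings = 1 - ratio = 1 - 0.295241 = 0.704759
as a percentage: 0.704759 * 100 = 70.48%

Space savings = 1 - 4715/15970 = 70.48%


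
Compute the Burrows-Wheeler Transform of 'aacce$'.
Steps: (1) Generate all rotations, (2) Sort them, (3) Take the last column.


Rotations (sorted):
  0: $aacce -> last char: e
  1: aacce$ -> last char: $
  2: acce$a -> last char: a
  3: cce$aa -> last char: a
  4: ce$aac -> last char: c
  5: e$aacc -> last char: c


BWT = e$aacc


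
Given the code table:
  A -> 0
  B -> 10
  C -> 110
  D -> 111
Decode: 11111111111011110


Decoding:
111 -> D
111 -> D
111 -> D
110 -> C
111 -> D
10 -> B


Result: DDDCDB


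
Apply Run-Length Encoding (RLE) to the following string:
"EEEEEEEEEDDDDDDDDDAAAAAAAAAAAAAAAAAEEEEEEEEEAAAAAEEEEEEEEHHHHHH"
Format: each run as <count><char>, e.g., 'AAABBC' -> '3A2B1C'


Scanning runs left to right:
  i=0: run of 'E' x 9 -> '9E'
  i=9: run of 'D' x 9 -> '9D'
  i=18: run of 'A' x 17 -> '17A'
  i=35: run of 'E' x 9 -> '9E'
  i=44: run of 'A' x 5 -> '5A'
  i=49: run of 'E' x 8 -> '8E'
  i=57: run of 'H' x 6 -> '6H'

RLE = 9E9D17A9E5A8E6H


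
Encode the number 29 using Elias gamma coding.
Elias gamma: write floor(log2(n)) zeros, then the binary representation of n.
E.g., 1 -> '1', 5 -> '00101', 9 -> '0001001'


num_bits = floor(log2(29)) + 1 = 5
leading_zeros = num_bits - 1 = 4
binary(29) = 11101

Elias gamma(29) = '0000' + '11101' = 000011101 (9 bits)


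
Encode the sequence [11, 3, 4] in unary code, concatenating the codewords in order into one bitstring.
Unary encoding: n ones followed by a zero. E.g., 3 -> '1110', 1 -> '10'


Encode each number as n ones followed by a terminating 0:
  11 -> 111111111110 (12 bits)
  3 -> 1110 (4 bits)
  4 -> 11110 (5 bits)
Total length = 12 + 4 + 5 = 21 bits.

Unary([11, 3, 4]) = 111111111110111011110 (21 bits)


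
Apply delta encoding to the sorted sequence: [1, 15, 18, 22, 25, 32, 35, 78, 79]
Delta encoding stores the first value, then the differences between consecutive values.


First value: 1
Deltas:
  15 - 1 = 14
  18 - 15 = 3
  22 - 18 = 4
  25 - 22 = 3
  32 - 25 = 7
  35 - 32 = 3
  78 - 35 = 43
  79 - 78 = 1


Delta encoded: [1, 14, 3, 4, 3, 7, 3, 43, 1]


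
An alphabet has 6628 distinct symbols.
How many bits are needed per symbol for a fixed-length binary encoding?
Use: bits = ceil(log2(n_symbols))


log2(6628) = 12.6944
Bracket: 2^12 = 4096 < 6628 <= 2^13 = 8192
So ceil(log2(6628)) = 13

bits = ceil(log2(6628)) = ceil(12.6944) = 13 bits


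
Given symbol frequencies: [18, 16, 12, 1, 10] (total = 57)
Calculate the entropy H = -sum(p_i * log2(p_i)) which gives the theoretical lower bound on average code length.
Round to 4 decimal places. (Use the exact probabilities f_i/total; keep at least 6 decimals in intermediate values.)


Per-symbol terms -p_i * log2(p_i) with p_i = f_i/57:
  p = 18/57 = 0.315789: log2(p) = -1.662965, -p*log2(p) = 0.525147
  p = 16/57 = 0.280702: log2(p) = -1.832890, -p*log2(p) = 0.514495
  p = 12/57 = 0.210526: log2(p) = -2.247928, -p*log2(p) = 0.473248
  p = 1/57 = 0.017544: log2(p) = -5.832890, -p*log2(p) = 0.102331
  p = 10/57 = 0.175439: log2(p) = -2.510962, -p*log2(p) = 0.440520
H = 0.525147 + 0.514495 + 0.473248 + 0.102331 + 0.440520 = 2.055741

H = 2.0557 bits/symbol


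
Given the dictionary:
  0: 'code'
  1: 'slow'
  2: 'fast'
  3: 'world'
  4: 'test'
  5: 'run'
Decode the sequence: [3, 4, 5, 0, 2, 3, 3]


Look up each index in the dictionary:
  3 -> 'world'
  4 -> 'test'
  5 -> 'run'
  0 -> 'code'
  2 -> 'fast'
  3 -> 'world'
  3 -> 'world'

Decoded: "world test run code fast world world"


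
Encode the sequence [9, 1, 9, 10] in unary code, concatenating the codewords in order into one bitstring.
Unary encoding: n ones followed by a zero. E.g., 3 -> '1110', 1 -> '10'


Encode each number as n ones followed by a terminating 0:
  9 -> 1111111110 (10 bits)
  1 -> 10 (2 bits)
  9 -> 1111111110 (10 bits)
  10 -> 11111111110 (11 bits)
Total length = 10 + 2 + 10 + 11 = 33 bits.

Unary([9, 1, 9, 10]) = 111111111010111111111011111111110 (33 bits)


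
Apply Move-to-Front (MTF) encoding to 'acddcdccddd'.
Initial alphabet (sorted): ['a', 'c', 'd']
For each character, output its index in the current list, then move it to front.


MTF encoding:
'a': index 0 in ['a', 'c', 'd'] -> ['a', 'c', 'd']
'c': index 1 in ['a', 'c', 'd'] -> ['c', 'a', 'd']
'd': index 2 in ['c', 'a', 'd'] -> ['d', 'c', 'a']
'd': index 0 in ['d', 'c', 'a'] -> ['d', 'c', 'a']
'c': index 1 in ['d', 'c', 'a'] -> ['c', 'd', 'a']
'd': index 1 in ['c', 'd', 'a'] -> ['d', 'c', 'a']
'c': index 1 in ['d', 'c', 'a'] -> ['c', 'd', 'a']
'c': index 0 in ['c', 'd', 'a'] -> ['c', 'd', 'a']
'd': index 1 in ['c', 'd', 'a'] -> ['d', 'c', 'a']
'd': index 0 in ['d', 'c', 'a'] -> ['d', 'c', 'a']
'd': index 0 in ['d', 'c', 'a'] -> ['d', 'c', 'a']


Output: [0, 1, 2, 0, 1, 1, 1, 0, 1, 0, 0]


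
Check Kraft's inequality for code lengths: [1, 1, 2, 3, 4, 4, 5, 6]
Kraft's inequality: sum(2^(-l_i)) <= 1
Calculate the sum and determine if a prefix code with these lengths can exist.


Sum = 2^(-1) + 2^(-1) + 2^(-2) + 2^(-3) + 2^(-4) + 2^(-4) + 2^(-5) + 2^(-6)
    = 0.5 + 0.5 + 0.25 + 0.125 + 0.0625 + 0.0625 + 0.03125 + 0.015625
    = 99/64 = 1.546875
Since 1.546875 > 1, Kraft's inequality is NOT satisfied.
A prefix code with these lengths CANNOT exist.

Kraft sum = 1.546875. Not satisfied.


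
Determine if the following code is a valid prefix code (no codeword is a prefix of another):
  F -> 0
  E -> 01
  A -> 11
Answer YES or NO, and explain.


Checking each pair (does one codeword prefix another?):
  F='0' vs E='01': prefix -- VIOLATION

NO -- this is NOT a valid prefix code. F (0) is a prefix of E (01).


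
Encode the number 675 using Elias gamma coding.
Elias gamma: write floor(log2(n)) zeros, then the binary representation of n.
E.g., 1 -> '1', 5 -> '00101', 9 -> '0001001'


num_bits = floor(log2(675)) + 1 = 10
leading_zeros = num_bits - 1 = 9
binary(675) = 1010100011

Elias gamma(675) = '000000000' + '1010100011' = 0000000001010100011 (19 bits)


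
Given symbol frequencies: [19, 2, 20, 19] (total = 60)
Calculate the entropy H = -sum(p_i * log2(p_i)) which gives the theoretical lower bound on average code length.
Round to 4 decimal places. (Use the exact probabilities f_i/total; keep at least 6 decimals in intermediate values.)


Per-symbol terms -p_i * log2(p_i) with p_i = f_i/60:
  p = 19/60 = 0.316667: log2(p) = -1.658963, -p*log2(p) = 0.525338
  p = 2/60 = 0.033333: log2(p) = -4.906891, -p*log2(p) = 0.163563
  p = 20/60 = 0.333333: log2(p) = -1.584963, -p*log2(p) = 0.528321
  p = 19/60 = 0.316667: log2(p) = -1.658963, -p*log2(p) = 0.525338
H = 0.525338 + 0.163563 + 0.528321 + 0.525338 = 1.742560

H = 1.7426 bits/symbol


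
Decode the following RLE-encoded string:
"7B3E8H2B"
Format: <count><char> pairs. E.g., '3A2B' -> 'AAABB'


Expanding each <count><char> pair:
  7B -> 'BBBBBBB'
  3E -> 'EEE'
  8H -> 'HHHHHHHH'
  2B -> 'BB'

Decoded = BBBBBBBEEEHHHHHHHHBB


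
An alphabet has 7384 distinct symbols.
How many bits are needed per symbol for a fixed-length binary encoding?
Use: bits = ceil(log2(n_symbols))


log2(7384) = 12.8502
Bracket: 2^12 = 4096 < 7384 <= 2^13 = 8192
So ceil(log2(7384)) = 13

bits = ceil(log2(7384)) = ceil(12.8502) = 13 bits


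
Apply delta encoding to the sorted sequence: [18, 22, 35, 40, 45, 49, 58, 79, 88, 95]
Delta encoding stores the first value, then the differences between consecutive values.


First value: 18
Deltas:
  22 - 18 = 4
  35 - 22 = 13
  40 - 35 = 5
  45 - 40 = 5
  49 - 45 = 4
  58 - 49 = 9
  79 - 58 = 21
  88 - 79 = 9
  95 - 88 = 7


Delta encoded: [18, 4, 13, 5, 5, 4, 9, 21, 9, 7]


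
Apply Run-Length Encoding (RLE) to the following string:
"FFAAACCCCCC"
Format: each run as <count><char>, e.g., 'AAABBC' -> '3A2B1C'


Scanning runs left to right:
  i=0: run of 'F' x 2 -> '2F'
  i=2: run of 'A' x 3 -> '3A'
  i=5: run of 'C' x 6 -> '6C'

RLE = 2F3A6C


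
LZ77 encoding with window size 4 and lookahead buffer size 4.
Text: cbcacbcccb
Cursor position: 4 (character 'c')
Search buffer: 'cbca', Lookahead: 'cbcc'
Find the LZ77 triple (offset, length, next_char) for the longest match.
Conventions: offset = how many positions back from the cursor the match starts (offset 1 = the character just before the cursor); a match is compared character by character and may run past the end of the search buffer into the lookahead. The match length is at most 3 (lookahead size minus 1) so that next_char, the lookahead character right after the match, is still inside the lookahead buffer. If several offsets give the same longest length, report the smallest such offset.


Try each offset into the search buffer:
  offset=1 (pos 3, char 'a'): match length 0
  offset=2 (pos 2, char 'c'): match length 1
  offset=3 (pos 1, char 'b'): match length 0
  offset=4 (pos 0, char 'c'): match length 3
Longest match has length 3 at offset 4.
next_char = character at position 4 + 3 = 7 -> 'c'

Best match: offset=4, length=3 (matching 'cbc' starting at position 0)
LZ77 triple: (4, 3, 'c')


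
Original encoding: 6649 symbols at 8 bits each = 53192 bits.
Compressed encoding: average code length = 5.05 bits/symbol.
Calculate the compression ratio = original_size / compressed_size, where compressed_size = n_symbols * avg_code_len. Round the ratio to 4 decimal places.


original_size = n_symbols * orig_bits = 6649 * 8 = 53192 bits
compressed_size = n_symbols * avg_code_len = 6649 * 5.05 = 33577.45 bits
ratio = original_size / compressed_size = 53192 / 33577.45 = 1.5842

Compression ratio = 1.5842


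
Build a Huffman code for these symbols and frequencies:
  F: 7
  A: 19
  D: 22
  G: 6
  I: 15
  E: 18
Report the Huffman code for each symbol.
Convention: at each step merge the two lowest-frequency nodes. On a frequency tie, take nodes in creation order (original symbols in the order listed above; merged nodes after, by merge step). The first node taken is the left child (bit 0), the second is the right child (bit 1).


Huffman tree construction:
Step 1: Merge G(6) + F(7) = 13
Step 2: Merge (G+F)(13) + I(15) = 28
Step 3: Merge E(18) + A(19) = 37
Step 4: Merge D(22) + ((G+F)+I)(28) = 50
Step 5: Merge (E+A)(37) + (D+((G+F)+I))(50) = 87
Read each symbol's code off the tree from the root (left child = 0, right child = 1).

Codes:
  F: 1101 (length 4)
  A: 01 (length 2)
  D: 10 (length 2)
  G: 1100 (length 4)
  I: 111 (length 3)
  E: 00 (length 2)
Average code length: 215/87 = 2.4713 bits/symbol


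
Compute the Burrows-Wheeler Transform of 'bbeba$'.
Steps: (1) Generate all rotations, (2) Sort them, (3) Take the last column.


Rotations (sorted):
  0: $bbeba -> last char: a
  1: a$bbeb -> last char: b
  2: ba$bbe -> last char: e
  3: bbeba$ -> last char: $
  4: beba$b -> last char: b
  5: eba$bb -> last char: b


BWT = abe$bb


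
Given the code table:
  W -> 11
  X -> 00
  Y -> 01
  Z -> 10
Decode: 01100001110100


Decoding:
01 -> Y
10 -> Z
00 -> X
01 -> Y
11 -> W
01 -> Y
00 -> X


Result: YZXYWYX


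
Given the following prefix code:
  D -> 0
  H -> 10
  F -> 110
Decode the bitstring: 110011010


Decoding step by step:
Bits 110 -> F
Bits 0 -> D
Bits 110 -> F
Bits 10 -> H


Decoded message: FDFH


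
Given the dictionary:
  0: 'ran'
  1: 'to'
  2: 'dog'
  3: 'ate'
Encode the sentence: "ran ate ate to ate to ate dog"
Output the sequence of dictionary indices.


Look up each word in the dictionary:
  'ran' -> 0
  'ate' -> 3
  'ate' -> 3
  'to' -> 1
  'ate' -> 3
  'to' -> 1
  'ate' -> 3
  'dog' -> 2

Encoded: [0, 3, 3, 1, 3, 1, 3, 2]


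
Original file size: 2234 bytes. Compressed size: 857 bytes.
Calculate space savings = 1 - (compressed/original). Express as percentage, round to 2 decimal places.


ratio = compressed/original = 857/2234 = 0.383617
savings = 1 - ratio = 1 - 0.383617 = 0.616383
as a percentage: 0.616383 * 100 = 61.64%

Space savings = 1 - 857/2234 = 61.64%


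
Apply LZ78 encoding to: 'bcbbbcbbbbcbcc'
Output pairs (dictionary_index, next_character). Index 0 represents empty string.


LZ78 encoding steps:
Dictionary: {0: ''}
Step 1: w='' (idx 0), next='b' -> output (0, 'b'), add 'b' as idx 1
Step 2: w='' (idx 0), next='c' -> output (0, 'c'), add 'c' as idx 2
Step 3: w='b' (idx 1), next='b' -> output (1, 'b'), add 'bb' as idx 3
Step 4: w='b' (idx 1), next='c' -> output (1, 'c'), add 'bc' as idx 4
Step 5: w='bb' (idx 3), next='b' -> output (3, 'b'), add 'bbb' as idx 5
Step 6: w='bc' (idx 4), next='b' -> output (4, 'b'), add 'bcb' as idx 6
Step 7: w='c' (idx 2), next='c' -> output (2, 'c'), add 'cc' as idx 7


Encoded: [(0, 'b'), (0, 'c'), (1, 'b'), (1, 'c'), (3, 'b'), (4, 'b'), (2, 'c')]


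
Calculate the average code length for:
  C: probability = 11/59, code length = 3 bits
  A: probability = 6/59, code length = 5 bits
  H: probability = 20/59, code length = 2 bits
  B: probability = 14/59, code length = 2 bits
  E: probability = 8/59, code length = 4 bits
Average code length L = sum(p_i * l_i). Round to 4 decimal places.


Weighted contributions p_i * l_i:
  C: (11/59) * 3 = 33/59
  A: (6/59) * 5 = 30/59
  H: (20/59) * 2 = 40/59
  B: (14/59) * 2 = 28/59
  E: (8/59) * 4 = 32/59
Sum = (33 + 30 + 40 + 28 + 32)/59 = 163/59

L = 163/59 = 2.7627 bits/symbol


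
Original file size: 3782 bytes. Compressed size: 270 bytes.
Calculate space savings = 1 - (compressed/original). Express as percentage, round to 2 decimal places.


ratio = compressed/original = 270/3782 = 0.071391
savings = 1 - ratio = 1 - 0.071391 = 0.928609
as a percentage: 0.928609 * 100 = 92.86%

Space savings = 1 - 270/3782 = 92.86%


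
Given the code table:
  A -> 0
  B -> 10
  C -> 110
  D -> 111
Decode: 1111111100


Decoding:
111 -> D
111 -> D
110 -> C
0 -> A


Result: DDCA


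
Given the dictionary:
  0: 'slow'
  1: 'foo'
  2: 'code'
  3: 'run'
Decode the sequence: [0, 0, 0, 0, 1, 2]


Look up each index in the dictionary:
  0 -> 'slow'
  0 -> 'slow'
  0 -> 'slow'
  0 -> 'slow'
  1 -> 'foo'
  2 -> 'code'

Decoded: "slow slow slow slow foo code"


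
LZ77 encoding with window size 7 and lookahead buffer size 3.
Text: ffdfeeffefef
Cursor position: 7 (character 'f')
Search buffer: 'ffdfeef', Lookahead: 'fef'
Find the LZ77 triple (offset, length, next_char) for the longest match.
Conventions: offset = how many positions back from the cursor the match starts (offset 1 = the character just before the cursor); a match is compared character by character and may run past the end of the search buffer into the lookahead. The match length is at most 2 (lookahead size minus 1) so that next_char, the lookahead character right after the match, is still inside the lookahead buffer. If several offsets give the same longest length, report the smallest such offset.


Try each offset into the search buffer:
  offset=1 (pos 6, char 'f'): match length 1
  offset=2 (pos 5, char 'e'): match length 0
  offset=3 (pos 4, char 'e'): match length 0
  offset=4 (pos 3, char 'f'): match length 2
  offset=5 (pos 2, char 'd'): match length 0
  offset=6 (pos 1, char 'f'): match length 1
  offset=7 (pos 0, char 'f'): match length 1
Longest match has length 2 at offset 4.
next_char = character at position 7 + 2 = 9 -> 'f'

Best match: offset=4, length=2 (matching 'fe' starting at position 3)
LZ77 triple: (4, 2, 'f')


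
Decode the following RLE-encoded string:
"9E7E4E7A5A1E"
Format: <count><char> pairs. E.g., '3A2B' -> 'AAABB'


Expanding each <count><char> pair:
  9E -> 'EEEEEEEEE'
  7E -> 'EEEEEEE'
  4E -> 'EEEE'
  7A -> 'AAAAAAA'
  5A -> 'AAAAA'
  1E -> 'E'

Decoded = EEEEEEEEEEEEEEEEEEEEAAAAAAAAAAAAE


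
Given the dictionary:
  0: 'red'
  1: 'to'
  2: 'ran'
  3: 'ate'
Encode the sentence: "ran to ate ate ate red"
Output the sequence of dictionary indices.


Look up each word in the dictionary:
  'ran' -> 2
  'to' -> 1
  'ate' -> 3
  'ate' -> 3
  'ate' -> 3
  'red' -> 0

Encoded: [2, 1, 3, 3, 3, 0]


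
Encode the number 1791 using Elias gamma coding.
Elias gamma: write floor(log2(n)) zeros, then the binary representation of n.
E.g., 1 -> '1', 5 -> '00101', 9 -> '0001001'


num_bits = floor(log2(1791)) + 1 = 11
leading_zeros = num_bits - 1 = 10
binary(1791) = 11011111111

Elias gamma(1791) = '0000000000' + '11011111111' = 000000000011011111111 (21 bits)


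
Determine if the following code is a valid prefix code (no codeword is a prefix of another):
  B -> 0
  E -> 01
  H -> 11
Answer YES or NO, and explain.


Checking each pair (does one codeword prefix another?):
  B='0' vs E='01': prefix -- VIOLATION

NO -- this is NOT a valid prefix code. B (0) is a prefix of E (01).


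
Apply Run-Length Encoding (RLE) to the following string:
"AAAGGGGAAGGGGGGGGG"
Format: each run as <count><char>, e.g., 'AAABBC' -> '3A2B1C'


Scanning runs left to right:
  i=0: run of 'A' x 3 -> '3A'
  i=3: run of 'G' x 4 -> '4G'
  i=7: run of 'A' x 2 -> '2A'
  i=9: run of 'G' x 9 -> '9G'

RLE = 3A4G2A9G


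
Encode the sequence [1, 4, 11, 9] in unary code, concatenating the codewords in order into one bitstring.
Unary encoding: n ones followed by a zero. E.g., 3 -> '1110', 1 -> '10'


Encode each number as n ones followed by a terminating 0:
  1 -> 10 (2 bits)
  4 -> 11110 (5 bits)
  11 -> 111111111110 (12 bits)
  9 -> 1111111110 (10 bits)
Total length = 2 + 5 + 12 + 10 = 29 bits.

Unary([1, 4, 11, 9]) = 10111101111111111101111111110 (29 bits)


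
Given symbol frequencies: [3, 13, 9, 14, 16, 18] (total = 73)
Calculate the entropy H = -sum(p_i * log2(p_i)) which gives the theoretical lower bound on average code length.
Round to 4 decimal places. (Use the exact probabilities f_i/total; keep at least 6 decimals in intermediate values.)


Per-symbol terms -p_i * log2(p_i) with p_i = f_i/73:
  p = 3/73 = 0.041096: log2(p) = -4.604862, -p*log2(p) = 0.189241
  p = 13/73 = 0.178082: log2(p) = -2.489385, -p*log2(p) = 0.443315
  p = 9/73 = 0.123288: log2(p) = -3.019900, -p*log2(p) = 0.372316
  p = 14/73 = 0.191781: log2(p) = -2.382470, -p*log2(p) = 0.456912
  p = 16/73 = 0.219178: log2(p) = -2.189825, -p*log2(p) = 0.479962
  p = 18/73 = 0.246575: log2(p) = -2.019900, -p*log2(p) = 0.498057
H = 0.189241 + 0.443315 + 0.372316 + 0.456912 + 0.479962 + 0.498057 = 2.439803

H = 2.4398 bits/symbol


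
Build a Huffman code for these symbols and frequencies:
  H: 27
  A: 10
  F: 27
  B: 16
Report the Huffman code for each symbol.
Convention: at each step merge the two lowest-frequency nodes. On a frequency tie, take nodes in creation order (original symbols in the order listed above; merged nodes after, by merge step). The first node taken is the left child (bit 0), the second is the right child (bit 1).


Huffman tree construction:
Step 1: Merge A(10) + B(16) = 26
Step 2: Merge (A+B)(26) + H(27) = 53
Step 3: Merge F(27) + ((A+B)+H)(53) = 80
Read each symbol's code off the tree from the root (left child = 0, right child = 1).

Codes:
  H: 11 (length 2)
  A: 100 (length 3)
  F: 0 (length 1)
  B: 101 (length 3)
Average code length: 159/80 = 1.9875 bits/symbol


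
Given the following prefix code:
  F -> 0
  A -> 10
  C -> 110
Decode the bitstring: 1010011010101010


Decoding step by step:
Bits 10 -> A
Bits 10 -> A
Bits 0 -> F
Bits 110 -> C
Bits 10 -> A
Bits 10 -> A
Bits 10 -> A
Bits 10 -> A


Decoded message: AAFCAAAA


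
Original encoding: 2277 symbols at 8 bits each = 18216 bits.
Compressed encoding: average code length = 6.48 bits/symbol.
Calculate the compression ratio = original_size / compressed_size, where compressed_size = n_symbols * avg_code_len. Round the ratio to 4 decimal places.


original_size = n_symbols * orig_bits = 2277 * 8 = 18216 bits
compressed_size = n_symbols * avg_code_len = 2277 * 6.48 = 14754.96 bits
ratio = original_size / compressed_size = 18216 / 14754.96 = 1.2346

Compression ratio = 1.2346


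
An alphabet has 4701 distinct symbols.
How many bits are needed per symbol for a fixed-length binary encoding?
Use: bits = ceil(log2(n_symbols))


log2(4701) = 12.1988
Bracket: 2^12 = 4096 < 4701 <= 2^13 = 8192
So ceil(log2(4701)) = 13

bits = ceil(log2(4701)) = ceil(12.1988) = 13 bits


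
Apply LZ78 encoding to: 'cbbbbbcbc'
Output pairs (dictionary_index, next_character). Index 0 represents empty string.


LZ78 encoding steps:
Dictionary: {0: ''}
Step 1: w='' (idx 0), next='c' -> output (0, 'c'), add 'c' as idx 1
Step 2: w='' (idx 0), next='b' -> output (0, 'b'), add 'b' as idx 2
Step 3: w='b' (idx 2), next='b' -> output (2, 'b'), add 'bb' as idx 3
Step 4: w='bb' (idx 3), next='c' -> output (3, 'c'), add 'bbc' as idx 4
Step 5: w='b' (idx 2), next='c' -> output (2, 'c'), add 'bc' as idx 5


Encoded: [(0, 'c'), (0, 'b'), (2, 'b'), (3, 'c'), (2, 'c')]


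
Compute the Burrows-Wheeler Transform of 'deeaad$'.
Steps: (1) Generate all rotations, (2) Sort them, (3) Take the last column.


Rotations (sorted):
  0: $deeaad -> last char: d
  1: aad$dee -> last char: e
  2: ad$deea -> last char: a
  3: d$deeaa -> last char: a
  4: deeaad$ -> last char: $
  5: eaad$de -> last char: e
  6: eeaad$d -> last char: d


BWT = deaa$ed


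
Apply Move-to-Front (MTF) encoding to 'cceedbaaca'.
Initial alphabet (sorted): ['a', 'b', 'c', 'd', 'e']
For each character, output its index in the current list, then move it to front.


MTF encoding:
'c': index 2 in ['a', 'b', 'c', 'd', 'e'] -> ['c', 'a', 'b', 'd', 'e']
'c': index 0 in ['c', 'a', 'b', 'd', 'e'] -> ['c', 'a', 'b', 'd', 'e']
'e': index 4 in ['c', 'a', 'b', 'd', 'e'] -> ['e', 'c', 'a', 'b', 'd']
'e': index 0 in ['e', 'c', 'a', 'b', 'd'] -> ['e', 'c', 'a', 'b', 'd']
'd': index 4 in ['e', 'c', 'a', 'b', 'd'] -> ['d', 'e', 'c', 'a', 'b']
'b': index 4 in ['d', 'e', 'c', 'a', 'b'] -> ['b', 'd', 'e', 'c', 'a']
'a': index 4 in ['b', 'd', 'e', 'c', 'a'] -> ['a', 'b', 'd', 'e', 'c']
'a': index 0 in ['a', 'b', 'd', 'e', 'c'] -> ['a', 'b', 'd', 'e', 'c']
'c': index 4 in ['a', 'b', 'd', 'e', 'c'] -> ['c', 'a', 'b', 'd', 'e']
'a': index 1 in ['c', 'a', 'b', 'd', 'e'] -> ['a', 'c', 'b', 'd', 'e']


Output: [2, 0, 4, 0, 4, 4, 4, 0, 4, 1]


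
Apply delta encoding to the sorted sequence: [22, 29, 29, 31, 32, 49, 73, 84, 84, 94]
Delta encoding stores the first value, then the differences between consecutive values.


First value: 22
Deltas:
  29 - 22 = 7
  29 - 29 = 0
  31 - 29 = 2
  32 - 31 = 1
  49 - 32 = 17
  73 - 49 = 24
  84 - 73 = 11
  84 - 84 = 0
  94 - 84 = 10


Delta encoded: [22, 7, 0, 2, 1, 17, 24, 11, 0, 10]


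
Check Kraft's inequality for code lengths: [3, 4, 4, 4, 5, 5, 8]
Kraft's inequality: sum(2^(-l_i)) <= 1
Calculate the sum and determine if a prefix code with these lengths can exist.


Sum = 2^(-3) + 2^(-4) + 2^(-4) + 2^(-4) + 2^(-5) + 2^(-5) + 2^(-8)
    = 0.125 + 0.0625 + 0.0625 + 0.0625 + 0.03125 + 0.03125 + 0.00390625
    = 97/256 = 0.37890625
Since 0.37890625 <= 1, Kraft's inequality IS satisfied.
A prefix code with these lengths CAN exist.

Kraft sum = 0.37890625. Satisfied.


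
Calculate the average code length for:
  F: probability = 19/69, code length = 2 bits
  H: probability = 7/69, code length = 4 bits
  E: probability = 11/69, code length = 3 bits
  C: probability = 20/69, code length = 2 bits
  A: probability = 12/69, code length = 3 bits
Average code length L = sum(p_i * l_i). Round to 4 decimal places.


Weighted contributions p_i * l_i:
  F: (19/69) * 2 = 38/69
  H: (7/69) * 4 = 28/69
  E: (11/69) * 3 = 33/69
  C: (20/69) * 2 = 40/69
  A: (12/69) * 3 = 36/69
Sum = (38 + 28 + 33 + 40 + 36)/69 = 175/69

L = 175/69 = 2.5362 bits/symbol


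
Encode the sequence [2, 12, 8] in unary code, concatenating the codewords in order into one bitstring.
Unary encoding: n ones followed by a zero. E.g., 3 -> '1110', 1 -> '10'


Encode each number as n ones followed by a terminating 0:
  2 -> 110 (3 bits)
  12 -> 1111111111110 (13 bits)
  8 -> 111111110 (9 bits)
Total length = 3 + 13 + 9 = 25 bits.

Unary([2, 12, 8]) = 1101111111111110111111110 (25 bits)


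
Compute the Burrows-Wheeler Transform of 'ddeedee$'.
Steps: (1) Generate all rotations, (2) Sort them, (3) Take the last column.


Rotations (sorted):
  0: $ddeedee -> last char: e
  1: ddeedee$ -> last char: $
  2: dee$ddee -> last char: e
  3: deedee$d -> last char: d
  4: e$ddeede -> last char: e
  5: edee$dde -> last char: e
  6: ee$ddeed -> last char: d
  7: eedee$dd -> last char: d


BWT = e$edeedd


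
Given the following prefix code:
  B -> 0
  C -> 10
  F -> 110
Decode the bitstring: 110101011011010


Decoding step by step:
Bits 110 -> F
Bits 10 -> C
Bits 10 -> C
Bits 110 -> F
Bits 110 -> F
Bits 10 -> C


Decoded message: FCCFFC


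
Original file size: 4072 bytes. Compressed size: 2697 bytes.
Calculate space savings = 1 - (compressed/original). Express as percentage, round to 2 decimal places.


ratio = compressed/original = 2697/4072 = 0.662328
savings = 1 - ratio = 1 - 0.662328 = 0.337672
as a percentage: 0.337672 * 100 = 33.77%

Space savings = 1 - 2697/4072 = 33.77%


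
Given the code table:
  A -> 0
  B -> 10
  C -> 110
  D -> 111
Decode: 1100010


Decoding:
110 -> C
0 -> A
0 -> A
10 -> B


Result: CAAB


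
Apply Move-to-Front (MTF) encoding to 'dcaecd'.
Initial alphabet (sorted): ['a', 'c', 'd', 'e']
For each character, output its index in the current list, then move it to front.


MTF encoding:
'd': index 2 in ['a', 'c', 'd', 'e'] -> ['d', 'a', 'c', 'e']
'c': index 2 in ['d', 'a', 'c', 'e'] -> ['c', 'd', 'a', 'e']
'a': index 2 in ['c', 'd', 'a', 'e'] -> ['a', 'c', 'd', 'e']
'e': index 3 in ['a', 'c', 'd', 'e'] -> ['e', 'a', 'c', 'd']
'c': index 2 in ['e', 'a', 'c', 'd'] -> ['c', 'e', 'a', 'd']
'd': index 3 in ['c', 'e', 'a', 'd'] -> ['d', 'c', 'e', 'a']


Output: [2, 2, 2, 3, 2, 3]


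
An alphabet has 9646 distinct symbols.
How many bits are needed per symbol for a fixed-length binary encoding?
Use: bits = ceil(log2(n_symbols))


log2(9646) = 13.2357
Bracket: 2^13 = 8192 < 9646 <= 2^14 = 16384
So ceil(log2(9646)) = 14

bits = ceil(log2(9646)) = ceil(13.2357) = 14 bits


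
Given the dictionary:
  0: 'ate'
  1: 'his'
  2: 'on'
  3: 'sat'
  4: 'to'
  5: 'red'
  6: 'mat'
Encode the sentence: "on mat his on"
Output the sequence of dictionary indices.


Look up each word in the dictionary:
  'on' -> 2
  'mat' -> 6
  'his' -> 1
  'on' -> 2

Encoded: [2, 6, 1, 2]


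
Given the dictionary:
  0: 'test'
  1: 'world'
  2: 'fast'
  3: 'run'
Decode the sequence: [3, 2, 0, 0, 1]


Look up each index in the dictionary:
  3 -> 'run'
  2 -> 'fast'
  0 -> 'test'
  0 -> 'test'
  1 -> 'world'

Decoded: "run fast test test world"


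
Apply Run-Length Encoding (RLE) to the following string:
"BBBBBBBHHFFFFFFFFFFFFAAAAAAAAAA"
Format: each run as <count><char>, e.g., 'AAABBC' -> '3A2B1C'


Scanning runs left to right:
  i=0: run of 'B' x 7 -> '7B'
  i=7: run of 'H' x 2 -> '2H'
  i=9: run of 'F' x 12 -> '12F'
  i=21: run of 'A' x 10 -> '10A'

RLE = 7B2H12F10A


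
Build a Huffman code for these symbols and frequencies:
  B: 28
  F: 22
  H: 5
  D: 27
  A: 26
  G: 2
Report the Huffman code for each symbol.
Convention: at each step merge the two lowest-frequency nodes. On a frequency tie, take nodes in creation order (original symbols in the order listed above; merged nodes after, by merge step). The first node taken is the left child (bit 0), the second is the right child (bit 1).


Huffman tree construction:
Step 1: Merge G(2) + H(5) = 7
Step 2: Merge (G+H)(7) + F(22) = 29
Step 3: Merge A(26) + D(27) = 53
Step 4: Merge B(28) + ((G+H)+F)(29) = 57
Step 5: Merge (A+D)(53) + (B+((G+H)+F))(57) = 110
Read each symbol's code off the tree from the root (left child = 0, right child = 1).

Codes:
  B: 10 (length 2)
  F: 111 (length 3)
  H: 1101 (length 4)
  D: 01 (length 2)
  A: 00 (length 2)
  G: 1100 (length 4)
Average code length: 256/110 = 2.3273 bits/symbol


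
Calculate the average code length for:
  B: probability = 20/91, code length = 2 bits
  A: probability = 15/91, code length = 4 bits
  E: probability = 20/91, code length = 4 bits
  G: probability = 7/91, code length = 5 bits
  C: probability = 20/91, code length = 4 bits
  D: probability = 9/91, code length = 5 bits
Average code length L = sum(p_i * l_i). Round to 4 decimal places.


Weighted contributions p_i * l_i:
  B: (20/91) * 2 = 40/91
  A: (15/91) * 4 = 60/91
  E: (20/91) * 4 = 80/91
  G: (7/91) * 5 = 35/91
  C: (20/91) * 4 = 80/91
  D: (9/91) * 5 = 45/91
Sum = (40 + 60 + 80 + 35 + 80 + 45)/91 = 340/91

L = 340/91 = 3.7363 bits/symbol


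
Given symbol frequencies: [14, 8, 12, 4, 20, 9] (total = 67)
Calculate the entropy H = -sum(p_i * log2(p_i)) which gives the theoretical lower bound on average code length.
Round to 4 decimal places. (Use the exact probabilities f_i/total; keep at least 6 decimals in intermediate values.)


Per-symbol terms -p_i * log2(p_i) with p_i = f_i/67:
  p = 14/67 = 0.208955: log2(p) = -2.258734, -p*log2(p) = 0.471974
  p = 8/67 = 0.119403: log2(p) = -3.066089, -p*log2(p) = 0.366100
  p = 12/67 = 0.179104: log2(p) = -2.481127, -p*log2(p) = 0.444381
  p = 4/67 = 0.059701: log2(p) = -4.066089, -p*log2(p) = 0.242752
  p = 20/67 = 0.298507: log2(p) = -1.744161, -p*log2(p) = 0.520645
  p = 9/67 = 0.134328: log2(p) = -2.896164, -p*log2(p) = 0.389037
H = 0.471974 + 0.366100 + 0.444381 + 0.242752 + 0.520645 + 0.389037 = 2.434889

H = 2.4349 bits/symbol


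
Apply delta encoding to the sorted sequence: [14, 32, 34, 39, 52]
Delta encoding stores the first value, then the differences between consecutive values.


First value: 14
Deltas:
  32 - 14 = 18
  34 - 32 = 2
  39 - 34 = 5
  52 - 39 = 13


Delta encoded: [14, 18, 2, 5, 13]


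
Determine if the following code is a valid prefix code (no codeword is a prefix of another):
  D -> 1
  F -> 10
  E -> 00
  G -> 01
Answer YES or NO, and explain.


Checking each pair (does one codeword prefix another?):
  D='1' vs F='10': prefix -- VIOLATION

NO -- this is NOT a valid prefix code. D (1) is a prefix of F (10).


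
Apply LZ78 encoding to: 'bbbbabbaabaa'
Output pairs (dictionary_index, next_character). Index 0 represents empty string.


LZ78 encoding steps:
Dictionary: {0: ''}
Step 1: w='' (idx 0), next='b' -> output (0, 'b'), add 'b' as idx 1
Step 2: w='b' (idx 1), next='b' -> output (1, 'b'), add 'bb' as idx 2
Step 3: w='b' (idx 1), next='a' -> output (1, 'a'), add 'ba' as idx 3
Step 4: w='bb' (idx 2), next='a' -> output (2, 'a'), add 'bba' as idx 4
Step 5: w='' (idx 0), next='a' -> output (0, 'a'), add 'a' as idx 5
Step 6: w='ba' (idx 3), next='a' -> output (3, 'a'), add 'baa' as idx 6


Encoded: [(0, 'b'), (1, 'b'), (1, 'a'), (2, 'a'), (0, 'a'), (3, 'a')]


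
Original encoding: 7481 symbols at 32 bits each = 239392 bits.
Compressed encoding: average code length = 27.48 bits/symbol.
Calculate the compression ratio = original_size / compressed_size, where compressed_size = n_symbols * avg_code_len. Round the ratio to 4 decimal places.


original_size = n_symbols * orig_bits = 7481 * 32 = 239392 bits
compressed_size = n_symbols * avg_code_len = 7481 * 27.48 = 205577.88 bits
ratio = original_size / compressed_size = 239392 / 205577.88 = 1.1645

Compression ratio = 1.1645


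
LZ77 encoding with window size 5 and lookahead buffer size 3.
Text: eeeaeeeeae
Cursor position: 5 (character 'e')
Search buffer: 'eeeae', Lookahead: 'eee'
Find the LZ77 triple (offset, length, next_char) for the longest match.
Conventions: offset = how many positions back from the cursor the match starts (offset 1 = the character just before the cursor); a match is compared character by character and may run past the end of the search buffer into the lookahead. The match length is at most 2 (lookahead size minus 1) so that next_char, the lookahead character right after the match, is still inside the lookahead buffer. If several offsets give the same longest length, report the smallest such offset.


Try each offset into the search buffer:
  offset=1 (pos 4, char 'e'): match length 2
  offset=2 (pos 3, char 'a'): match length 0
  offset=3 (pos 2, char 'e'): match length 1
  offset=4 (pos 1, char 'e'): match length 2
  offset=5 (pos 0, char 'e'): match length 2
Longest match has length 2, found at offsets 1, 4, 5; take the smallest, offset 1.
next_char = character at position 5 + 2 = 7 -> 'e'

Best match: offset=1, length=2 (matching 'ee' starting at position 4)
LZ77 triple: (1, 2, 'e')


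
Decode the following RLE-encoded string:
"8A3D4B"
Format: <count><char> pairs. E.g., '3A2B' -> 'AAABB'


Expanding each <count><char> pair:
  8A -> 'AAAAAAAA'
  3D -> 'DDD'
  4B -> 'BBBB'

Decoded = AAAAAAAADDDBBBB


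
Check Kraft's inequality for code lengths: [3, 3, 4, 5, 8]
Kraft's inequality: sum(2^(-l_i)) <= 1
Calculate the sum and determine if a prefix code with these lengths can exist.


Sum = 2^(-3) + 2^(-3) + 2^(-4) + 2^(-5) + 2^(-8)
    = 0.125 + 0.125 + 0.0625 + 0.03125 + 0.00390625
    = 89/256 = 0.34765625
Since 0.34765625 <= 1, Kraft's inequality IS satisfied.
A prefix code with these lengths CAN exist.

Kraft sum = 0.34765625. Satisfied.


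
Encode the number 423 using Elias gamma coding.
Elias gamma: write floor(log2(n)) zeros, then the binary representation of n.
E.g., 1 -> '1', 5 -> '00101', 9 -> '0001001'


num_bits = floor(log2(423)) + 1 = 9
leading_zeros = num_bits - 1 = 8
binary(423) = 110100111

Elias gamma(423) = '00000000' + '110100111' = 00000000110100111 (17 bits)


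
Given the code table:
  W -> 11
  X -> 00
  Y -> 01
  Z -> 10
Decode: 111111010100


Decoding:
11 -> W
11 -> W
11 -> W
01 -> Y
01 -> Y
00 -> X


Result: WWWYYX


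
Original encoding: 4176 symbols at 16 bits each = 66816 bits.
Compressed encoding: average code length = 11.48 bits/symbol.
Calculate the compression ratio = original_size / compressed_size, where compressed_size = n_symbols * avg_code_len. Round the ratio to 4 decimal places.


original_size = n_symbols * orig_bits = 4176 * 16 = 66816 bits
compressed_size = n_symbols * avg_code_len = 4176 * 11.48 = 47940.48 bits
ratio = original_size / compressed_size = 66816 / 47940.48 = 1.3937

Compression ratio = 1.3937


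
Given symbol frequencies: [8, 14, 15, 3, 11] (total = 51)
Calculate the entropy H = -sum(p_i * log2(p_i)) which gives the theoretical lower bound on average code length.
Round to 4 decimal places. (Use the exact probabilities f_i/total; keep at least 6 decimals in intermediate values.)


Per-symbol terms -p_i * log2(p_i) with p_i = f_i/51:
  p = 8/51 = 0.156863: log2(p) = -2.672425, -p*log2(p) = 0.419204
  p = 14/51 = 0.274510: log2(p) = -1.865070, -p*log2(p) = 0.511980
  p = 15/51 = 0.294118: log2(p) = -1.765535, -p*log2(p) = 0.519275
  p = 3/51 = 0.058824: log2(p) = -4.087463, -p*log2(p) = 0.240439
  p = 11/51 = 0.215686: log2(p) = -2.212994, -p*log2(p) = 0.477312
H = 0.419204 + 0.511980 + 0.519275 + 0.240439 + 0.477312 = 2.168210

H = 2.1682 bits/symbol


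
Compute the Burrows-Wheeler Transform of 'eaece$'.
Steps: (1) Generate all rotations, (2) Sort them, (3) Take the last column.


Rotations (sorted):
  0: $eaece -> last char: e
  1: aece$e -> last char: e
  2: ce$eae -> last char: e
  3: e$eaec -> last char: c
  4: eaece$ -> last char: $
  5: ece$ea -> last char: a


BWT = eeec$a


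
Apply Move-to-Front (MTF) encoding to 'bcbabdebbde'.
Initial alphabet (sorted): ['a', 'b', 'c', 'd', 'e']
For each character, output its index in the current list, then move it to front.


MTF encoding:
'b': index 1 in ['a', 'b', 'c', 'd', 'e'] -> ['b', 'a', 'c', 'd', 'e']
'c': index 2 in ['b', 'a', 'c', 'd', 'e'] -> ['c', 'b', 'a', 'd', 'e']
'b': index 1 in ['c', 'b', 'a', 'd', 'e'] -> ['b', 'c', 'a', 'd', 'e']
'a': index 2 in ['b', 'c', 'a', 'd', 'e'] -> ['a', 'b', 'c', 'd', 'e']
'b': index 1 in ['a', 'b', 'c', 'd', 'e'] -> ['b', 'a', 'c', 'd', 'e']
'd': index 3 in ['b', 'a', 'c', 'd', 'e'] -> ['d', 'b', 'a', 'c', 'e']
'e': index 4 in ['d', 'b', 'a', 'c', 'e'] -> ['e', 'd', 'b', 'a', 'c']
'b': index 2 in ['e', 'd', 'b', 'a', 'c'] -> ['b', 'e', 'd', 'a', 'c']
'b': index 0 in ['b', 'e', 'd', 'a', 'c'] -> ['b', 'e', 'd', 'a', 'c']
'd': index 2 in ['b', 'e', 'd', 'a', 'c'] -> ['d', 'b', 'e', 'a', 'c']
'e': index 2 in ['d', 'b', 'e', 'a', 'c'] -> ['e', 'd', 'b', 'a', 'c']


Output: [1, 2, 1, 2, 1, 3, 4, 2, 0, 2, 2]
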